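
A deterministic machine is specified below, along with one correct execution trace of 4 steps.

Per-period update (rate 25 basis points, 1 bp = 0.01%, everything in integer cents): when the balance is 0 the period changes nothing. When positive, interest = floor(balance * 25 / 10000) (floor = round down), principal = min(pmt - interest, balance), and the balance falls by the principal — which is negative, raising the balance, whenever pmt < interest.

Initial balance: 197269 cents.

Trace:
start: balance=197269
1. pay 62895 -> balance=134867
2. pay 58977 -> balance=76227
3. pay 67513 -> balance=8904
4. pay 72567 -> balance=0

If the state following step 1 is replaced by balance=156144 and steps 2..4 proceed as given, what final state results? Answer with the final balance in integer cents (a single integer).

state after step 1 := balance=156144
2. pay 58977 -> balance=97557
3. pay 67513 -> balance=30287
4. pay 72567 -> balance=0

0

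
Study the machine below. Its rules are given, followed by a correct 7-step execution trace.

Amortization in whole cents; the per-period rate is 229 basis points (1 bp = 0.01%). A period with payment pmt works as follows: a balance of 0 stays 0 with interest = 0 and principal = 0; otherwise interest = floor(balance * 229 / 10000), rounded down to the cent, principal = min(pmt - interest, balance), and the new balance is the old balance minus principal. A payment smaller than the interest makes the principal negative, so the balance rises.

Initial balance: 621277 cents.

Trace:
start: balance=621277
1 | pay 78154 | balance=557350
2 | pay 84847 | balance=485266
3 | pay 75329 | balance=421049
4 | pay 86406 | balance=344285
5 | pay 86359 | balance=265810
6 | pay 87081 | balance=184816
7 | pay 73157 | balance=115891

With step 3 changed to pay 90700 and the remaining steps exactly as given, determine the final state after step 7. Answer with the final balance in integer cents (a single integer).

99062

(re-executing from step 3 with the substitution; state before step 3: balance=485266)
3 | pay 90700 | balance=405678
4 | pay 86406 | balance=328562
5 | pay 86359 | balance=249727
6 | pay 87081 | balance=168364
7 | pay 73157 | balance=99062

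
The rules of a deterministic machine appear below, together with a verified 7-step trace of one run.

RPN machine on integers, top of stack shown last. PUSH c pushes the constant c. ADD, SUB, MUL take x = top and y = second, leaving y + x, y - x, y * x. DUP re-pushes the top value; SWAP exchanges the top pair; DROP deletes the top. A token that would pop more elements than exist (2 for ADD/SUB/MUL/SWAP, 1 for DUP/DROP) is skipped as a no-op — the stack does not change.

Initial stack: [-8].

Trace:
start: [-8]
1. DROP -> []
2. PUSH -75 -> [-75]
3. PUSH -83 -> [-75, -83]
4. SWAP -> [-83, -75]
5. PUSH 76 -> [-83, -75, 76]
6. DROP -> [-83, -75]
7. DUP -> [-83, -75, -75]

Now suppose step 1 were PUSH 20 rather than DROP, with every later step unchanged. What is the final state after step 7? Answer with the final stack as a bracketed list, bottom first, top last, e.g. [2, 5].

[-8, 20, -83, -75, -75]

(re-executing from step 1 with the substitution; state before step 1: [-8])
1. PUSH 20 -> [-8, 20]
2. PUSH -75 -> [-8, 20, -75]
3. PUSH -83 -> [-8, 20, -75, -83]
4. SWAP -> [-8, 20, -83, -75]
5. PUSH 76 -> [-8, 20, -83, -75, 76]
6. DROP -> [-8, 20, -83, -75]
7. DUP -> [-8, 20, -83, -75, -75]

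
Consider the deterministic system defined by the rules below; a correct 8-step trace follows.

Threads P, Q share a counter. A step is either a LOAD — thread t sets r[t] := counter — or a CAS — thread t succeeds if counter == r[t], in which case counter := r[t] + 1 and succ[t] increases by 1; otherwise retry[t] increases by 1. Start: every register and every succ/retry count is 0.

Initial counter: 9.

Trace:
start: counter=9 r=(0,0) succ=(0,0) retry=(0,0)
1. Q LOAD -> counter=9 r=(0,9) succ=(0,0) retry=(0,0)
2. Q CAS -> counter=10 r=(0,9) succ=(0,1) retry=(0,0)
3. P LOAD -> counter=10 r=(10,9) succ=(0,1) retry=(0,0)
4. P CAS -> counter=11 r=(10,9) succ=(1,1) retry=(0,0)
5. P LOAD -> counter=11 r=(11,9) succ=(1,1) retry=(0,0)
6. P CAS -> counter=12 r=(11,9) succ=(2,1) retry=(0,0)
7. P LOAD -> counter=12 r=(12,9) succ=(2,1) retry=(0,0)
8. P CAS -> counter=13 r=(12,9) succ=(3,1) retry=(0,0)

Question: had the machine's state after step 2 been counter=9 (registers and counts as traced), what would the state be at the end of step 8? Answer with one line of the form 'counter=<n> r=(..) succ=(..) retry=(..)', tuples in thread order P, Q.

counter=12 r=(11,9) succ=(3,1) retry=(0,0)

state after step 2 := counter=9 r=(0,9) succ=(0,1) retry=(0,0)
3. P LOAD -> counter=9 r=(9,9) succ=(0,1) retry=(0,0)
4. P CAS -> counter=10 r=(9,9) succ=(1,1) retry=(0,0)
5. P LOAD -> counter=10 r=(10,9) succ=(1,1) retry=(0,0)
6. P CAS -> counter=11 r=(10,9) succ=(2,1) retry=(0,0)
7. P LOAD -> counter=11 r=(11,9) succ=(2,1) retry=(0,0)
8. P CAS -> counter=12 r=(11,9) succ=(3,1) retry=(0,0)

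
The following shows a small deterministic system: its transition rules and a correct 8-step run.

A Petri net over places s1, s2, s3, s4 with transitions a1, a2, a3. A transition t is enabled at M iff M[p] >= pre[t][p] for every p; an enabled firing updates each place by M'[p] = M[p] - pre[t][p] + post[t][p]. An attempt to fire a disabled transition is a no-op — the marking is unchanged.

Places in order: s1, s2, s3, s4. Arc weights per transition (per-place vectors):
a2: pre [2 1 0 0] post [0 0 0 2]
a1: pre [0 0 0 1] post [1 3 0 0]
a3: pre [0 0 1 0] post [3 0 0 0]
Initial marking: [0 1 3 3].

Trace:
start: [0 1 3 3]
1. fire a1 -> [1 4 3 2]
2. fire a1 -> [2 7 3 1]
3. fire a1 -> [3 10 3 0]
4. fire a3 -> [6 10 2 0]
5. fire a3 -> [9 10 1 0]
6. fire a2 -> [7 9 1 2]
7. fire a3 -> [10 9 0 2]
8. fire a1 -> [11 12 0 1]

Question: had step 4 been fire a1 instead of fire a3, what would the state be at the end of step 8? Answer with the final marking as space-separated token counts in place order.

(re-executing from step 4 with the substitution; state before step 4: [3 10 3 0])
4. fire a1 -> [3 10 3 0]
5. fire a3 -> [6 10 2 0]
6. fire a2 -> [4 9 2 2]
7. fire a3 -> [7 9 1 2]
8. fire a1 -> [8 12 1 1]

8 12 1 1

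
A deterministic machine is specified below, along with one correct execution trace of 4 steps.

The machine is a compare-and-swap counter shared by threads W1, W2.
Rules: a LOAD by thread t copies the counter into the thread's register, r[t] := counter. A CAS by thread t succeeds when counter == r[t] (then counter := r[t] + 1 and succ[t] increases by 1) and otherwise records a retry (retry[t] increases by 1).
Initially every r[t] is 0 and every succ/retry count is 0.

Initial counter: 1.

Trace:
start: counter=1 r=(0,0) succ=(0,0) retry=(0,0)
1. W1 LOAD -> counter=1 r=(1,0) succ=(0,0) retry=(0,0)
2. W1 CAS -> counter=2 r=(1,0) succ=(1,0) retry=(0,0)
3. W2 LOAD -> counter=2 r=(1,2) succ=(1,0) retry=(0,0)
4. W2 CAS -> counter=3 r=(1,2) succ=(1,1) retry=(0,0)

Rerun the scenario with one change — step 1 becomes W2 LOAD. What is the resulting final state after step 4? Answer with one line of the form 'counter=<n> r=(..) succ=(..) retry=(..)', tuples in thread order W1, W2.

(re-executing from step 1 with the substitution; state before step 1: counter=1 r=(0,0) succ=(0,0) retry=(0,0))
1. W2 LOAD -> counter=1 r=(0,1) succ=(0,0) retry=(0,0)
2. W1 CAS -> counter=1 r=(0,1) succ=(0,0) retry=(1,0)
3. W2 LOAD -> counter=1 r=(0,1) succ=(0,0) retry=(1,0)
4. W2 CAS -> counter=2 r=(0,1) succ=(0,1) retry=(1,0)

counter=2 r=(0,1) succ=(0,1) retry=(1,0)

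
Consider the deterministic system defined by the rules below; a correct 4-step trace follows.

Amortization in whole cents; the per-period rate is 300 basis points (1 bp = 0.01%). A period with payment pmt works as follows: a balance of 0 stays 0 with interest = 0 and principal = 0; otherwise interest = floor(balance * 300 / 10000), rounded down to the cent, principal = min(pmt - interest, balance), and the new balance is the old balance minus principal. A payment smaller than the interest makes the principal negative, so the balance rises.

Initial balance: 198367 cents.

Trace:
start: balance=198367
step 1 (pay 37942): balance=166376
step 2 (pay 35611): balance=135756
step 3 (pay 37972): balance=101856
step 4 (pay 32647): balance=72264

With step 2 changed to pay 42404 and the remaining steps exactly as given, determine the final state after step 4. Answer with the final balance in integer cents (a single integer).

65057

(re-executing from step 2 with the substitution; state before step 2: balance=166376)
step 2 (pay 42404): balance=128963
step 3 (pay 37972): balance=94859
step 4 (pay 32647): balance=65057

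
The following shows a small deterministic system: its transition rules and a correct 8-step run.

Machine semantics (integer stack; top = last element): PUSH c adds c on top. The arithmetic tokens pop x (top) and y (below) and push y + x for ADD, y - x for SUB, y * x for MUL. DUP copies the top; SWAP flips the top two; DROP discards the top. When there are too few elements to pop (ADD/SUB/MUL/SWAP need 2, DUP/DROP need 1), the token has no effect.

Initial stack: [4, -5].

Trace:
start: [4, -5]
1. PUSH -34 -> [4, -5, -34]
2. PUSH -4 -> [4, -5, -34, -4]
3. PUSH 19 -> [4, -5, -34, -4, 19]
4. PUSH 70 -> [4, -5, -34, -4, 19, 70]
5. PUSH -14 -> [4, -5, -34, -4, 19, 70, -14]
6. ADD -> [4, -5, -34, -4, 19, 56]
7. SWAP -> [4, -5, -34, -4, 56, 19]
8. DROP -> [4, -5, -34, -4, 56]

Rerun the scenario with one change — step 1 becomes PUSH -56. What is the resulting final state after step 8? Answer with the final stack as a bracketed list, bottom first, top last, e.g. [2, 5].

(re-executing from step 1 with the substitution; state before step 1: [4, -5])
1. PUSH -56 -> [4, -5, -56]
2. PUSH -4 -> [4, -5, -56, -4]
3. PUSH 19 -> [4, -5, -56, -4, 19]
4. PUSH 70 -> [4, -5, -56, -4, 19, 70]
5. PUSH -14 -> [4, -5, -56, -4, 19, 70, -14]
6. ADD -> [4, -5, -56, -4, 19, 56]
7. SWAP -> [4, -5, -56, -4, 56, 19]
8. DROP -> [4, -5, -56, -4, 56]

[4, -5, -56, -4, 56]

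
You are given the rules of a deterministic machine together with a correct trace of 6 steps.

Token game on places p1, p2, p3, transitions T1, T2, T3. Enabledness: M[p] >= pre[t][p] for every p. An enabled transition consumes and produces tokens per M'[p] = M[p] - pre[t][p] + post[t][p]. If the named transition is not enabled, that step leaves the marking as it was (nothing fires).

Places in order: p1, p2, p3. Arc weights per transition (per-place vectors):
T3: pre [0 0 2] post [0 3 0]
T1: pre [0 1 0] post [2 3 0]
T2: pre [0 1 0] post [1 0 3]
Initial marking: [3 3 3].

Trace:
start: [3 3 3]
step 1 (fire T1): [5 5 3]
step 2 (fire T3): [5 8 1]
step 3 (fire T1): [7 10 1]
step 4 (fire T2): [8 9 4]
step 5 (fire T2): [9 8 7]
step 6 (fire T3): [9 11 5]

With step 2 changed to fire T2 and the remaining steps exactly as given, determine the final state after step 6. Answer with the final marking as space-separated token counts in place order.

10 7 10

(re-executing from step 2 with the substitution; state before step 2: [5 5 3])
step 2 (fire T2): [6 4 6]
step 3 (fire T1): [8 6 6]
step 4 (fire T2): [9 5 9]
step 5 (fire T2): [10 4 12]
step 6 (fire T3): [10 7 10]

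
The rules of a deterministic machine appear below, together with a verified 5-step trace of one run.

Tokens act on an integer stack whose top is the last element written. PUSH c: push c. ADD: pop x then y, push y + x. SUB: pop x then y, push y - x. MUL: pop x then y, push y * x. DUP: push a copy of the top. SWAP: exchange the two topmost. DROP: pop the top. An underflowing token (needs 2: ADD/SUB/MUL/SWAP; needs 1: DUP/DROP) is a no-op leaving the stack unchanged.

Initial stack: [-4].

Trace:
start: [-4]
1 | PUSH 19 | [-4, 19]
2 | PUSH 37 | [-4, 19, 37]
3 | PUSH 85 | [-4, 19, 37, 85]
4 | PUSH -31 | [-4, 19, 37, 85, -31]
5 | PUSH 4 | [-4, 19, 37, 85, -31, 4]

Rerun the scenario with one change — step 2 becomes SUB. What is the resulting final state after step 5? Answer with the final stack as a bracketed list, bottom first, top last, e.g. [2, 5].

[-23, 85, -31, 4]

(re-executing from step 2 with the substitution; state before step 2: [-4, 19])
2 | SUB | [-23]
3 | PUSH 85 | [-23, 85]
4 | PUSH -31 | [-23, 85, -31]
5 | PUSH 4 | [-23, 85, -31, 4]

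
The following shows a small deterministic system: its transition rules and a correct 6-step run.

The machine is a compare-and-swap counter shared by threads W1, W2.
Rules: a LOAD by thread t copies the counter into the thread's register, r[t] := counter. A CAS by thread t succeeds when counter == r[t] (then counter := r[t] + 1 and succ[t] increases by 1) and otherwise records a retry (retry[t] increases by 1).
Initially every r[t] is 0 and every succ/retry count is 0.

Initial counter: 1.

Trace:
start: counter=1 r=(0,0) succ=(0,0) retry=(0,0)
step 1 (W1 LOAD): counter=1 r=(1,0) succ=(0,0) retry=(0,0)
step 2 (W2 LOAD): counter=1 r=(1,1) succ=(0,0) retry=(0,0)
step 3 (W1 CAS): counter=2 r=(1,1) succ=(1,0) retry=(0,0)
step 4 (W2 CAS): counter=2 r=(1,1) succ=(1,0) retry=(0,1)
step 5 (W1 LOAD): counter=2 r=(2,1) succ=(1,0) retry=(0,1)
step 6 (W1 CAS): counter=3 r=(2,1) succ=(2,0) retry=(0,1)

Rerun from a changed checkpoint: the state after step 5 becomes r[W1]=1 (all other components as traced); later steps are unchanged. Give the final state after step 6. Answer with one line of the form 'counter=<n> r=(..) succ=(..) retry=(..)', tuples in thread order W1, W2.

counter=2 r=(1,1) succ=(1,0) retry=(1,1)

state after step 5 := counter=2 r=(1,1) succ=(1,0) retry=(0,1)
step 6 (W1 CAS): counter=2 r=(1,1) succ=(1,0) retry=(1,1)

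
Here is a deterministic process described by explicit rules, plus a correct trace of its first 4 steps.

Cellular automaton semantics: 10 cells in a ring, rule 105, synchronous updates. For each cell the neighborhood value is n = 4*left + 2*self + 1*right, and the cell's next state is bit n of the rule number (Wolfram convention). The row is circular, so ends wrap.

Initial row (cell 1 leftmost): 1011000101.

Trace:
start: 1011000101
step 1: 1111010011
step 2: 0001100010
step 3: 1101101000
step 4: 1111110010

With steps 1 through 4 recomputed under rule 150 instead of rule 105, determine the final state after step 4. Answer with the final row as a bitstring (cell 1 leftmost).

1111110010

(re-executing steps 1..4 under rule 150; state before step 1: 1011000101)
step 1: 0000101100
step 2: 0001100010
step 3: 0010010111
step 4: 1111110010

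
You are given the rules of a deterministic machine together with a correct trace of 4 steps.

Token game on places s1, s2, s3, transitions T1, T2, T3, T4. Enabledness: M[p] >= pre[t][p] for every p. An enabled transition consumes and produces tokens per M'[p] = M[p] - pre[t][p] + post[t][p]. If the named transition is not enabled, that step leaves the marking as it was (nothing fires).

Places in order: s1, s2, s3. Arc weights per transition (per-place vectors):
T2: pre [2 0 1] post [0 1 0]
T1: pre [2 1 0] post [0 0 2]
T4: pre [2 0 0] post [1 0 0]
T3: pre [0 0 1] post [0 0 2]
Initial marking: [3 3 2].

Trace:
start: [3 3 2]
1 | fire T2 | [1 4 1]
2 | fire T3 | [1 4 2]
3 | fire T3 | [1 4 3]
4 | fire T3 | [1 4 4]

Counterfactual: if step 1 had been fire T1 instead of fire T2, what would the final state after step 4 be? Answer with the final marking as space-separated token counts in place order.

(re-executing from step 1 with the substitution; state before step 1: [3 3 2])
1 | fire T1 | [1 2 4]
2 | fire T3 | [1 2 5]
3 | fire T3 | [1 2 6]
4 | fire T3 | [1 2 7]

1 2 7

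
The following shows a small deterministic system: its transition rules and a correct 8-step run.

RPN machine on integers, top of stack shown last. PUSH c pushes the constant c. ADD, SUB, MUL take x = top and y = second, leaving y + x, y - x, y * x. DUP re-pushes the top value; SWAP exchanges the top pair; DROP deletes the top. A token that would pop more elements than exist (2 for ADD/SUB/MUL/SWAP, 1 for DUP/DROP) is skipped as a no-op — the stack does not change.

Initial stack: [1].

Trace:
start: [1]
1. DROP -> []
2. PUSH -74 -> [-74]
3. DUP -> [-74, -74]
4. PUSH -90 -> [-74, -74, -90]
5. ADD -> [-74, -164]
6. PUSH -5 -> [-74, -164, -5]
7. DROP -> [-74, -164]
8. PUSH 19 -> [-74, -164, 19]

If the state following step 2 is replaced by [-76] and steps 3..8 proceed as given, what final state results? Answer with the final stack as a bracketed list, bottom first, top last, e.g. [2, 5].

[-76, -166, 19]

state after step 2 := [-76]
3. DUP -> [-76, -76]
4. PUSH -90 -> [-76, -76, -90]
5. ADD -> [-76, -166]
6. PUSH -5 -> [-76, -166, -5]
7. DROP -> [-76, -166]
8. PUSH 19 -> [-76, -166, 19]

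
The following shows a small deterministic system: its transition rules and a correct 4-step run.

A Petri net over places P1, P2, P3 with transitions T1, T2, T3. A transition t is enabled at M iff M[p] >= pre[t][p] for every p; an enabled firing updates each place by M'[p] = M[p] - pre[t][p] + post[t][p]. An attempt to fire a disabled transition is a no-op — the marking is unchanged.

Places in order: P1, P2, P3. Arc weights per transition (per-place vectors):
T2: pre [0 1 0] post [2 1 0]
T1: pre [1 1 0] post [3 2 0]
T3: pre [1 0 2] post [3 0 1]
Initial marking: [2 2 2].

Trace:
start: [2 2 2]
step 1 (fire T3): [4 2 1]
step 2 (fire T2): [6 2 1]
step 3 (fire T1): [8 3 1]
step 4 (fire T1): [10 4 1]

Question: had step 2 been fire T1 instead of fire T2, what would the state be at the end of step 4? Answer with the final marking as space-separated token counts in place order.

(re-executing from step 2 with the substitution; state before step 2: [4 2 1])
step 2 (fire T1): [6 3 1]
step 3 (fire T1): [8 4 1]
step 4 (fire T1): [10 5 1]

10 5 1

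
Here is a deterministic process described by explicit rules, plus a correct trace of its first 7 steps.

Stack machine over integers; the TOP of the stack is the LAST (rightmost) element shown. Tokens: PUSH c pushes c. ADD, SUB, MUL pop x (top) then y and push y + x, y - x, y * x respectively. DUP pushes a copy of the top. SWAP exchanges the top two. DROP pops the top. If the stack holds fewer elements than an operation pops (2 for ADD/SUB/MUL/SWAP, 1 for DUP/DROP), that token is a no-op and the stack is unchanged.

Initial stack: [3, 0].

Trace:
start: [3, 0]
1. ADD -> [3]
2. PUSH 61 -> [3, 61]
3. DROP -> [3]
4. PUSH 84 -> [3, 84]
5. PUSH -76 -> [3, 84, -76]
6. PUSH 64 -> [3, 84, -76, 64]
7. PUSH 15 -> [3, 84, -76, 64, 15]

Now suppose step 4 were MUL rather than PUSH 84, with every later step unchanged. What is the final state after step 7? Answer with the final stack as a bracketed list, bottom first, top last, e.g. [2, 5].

[3, -76, 64, 15]

(re-executing from step 4 with the substitution; state before step 4: [3])
4. MUL -> [3]
5. PUSH -76 -> [3, -76]
6. PUSH 64 -> [3, -76, 64]
7. PUSH 15 -> [3, -76, 64, 15]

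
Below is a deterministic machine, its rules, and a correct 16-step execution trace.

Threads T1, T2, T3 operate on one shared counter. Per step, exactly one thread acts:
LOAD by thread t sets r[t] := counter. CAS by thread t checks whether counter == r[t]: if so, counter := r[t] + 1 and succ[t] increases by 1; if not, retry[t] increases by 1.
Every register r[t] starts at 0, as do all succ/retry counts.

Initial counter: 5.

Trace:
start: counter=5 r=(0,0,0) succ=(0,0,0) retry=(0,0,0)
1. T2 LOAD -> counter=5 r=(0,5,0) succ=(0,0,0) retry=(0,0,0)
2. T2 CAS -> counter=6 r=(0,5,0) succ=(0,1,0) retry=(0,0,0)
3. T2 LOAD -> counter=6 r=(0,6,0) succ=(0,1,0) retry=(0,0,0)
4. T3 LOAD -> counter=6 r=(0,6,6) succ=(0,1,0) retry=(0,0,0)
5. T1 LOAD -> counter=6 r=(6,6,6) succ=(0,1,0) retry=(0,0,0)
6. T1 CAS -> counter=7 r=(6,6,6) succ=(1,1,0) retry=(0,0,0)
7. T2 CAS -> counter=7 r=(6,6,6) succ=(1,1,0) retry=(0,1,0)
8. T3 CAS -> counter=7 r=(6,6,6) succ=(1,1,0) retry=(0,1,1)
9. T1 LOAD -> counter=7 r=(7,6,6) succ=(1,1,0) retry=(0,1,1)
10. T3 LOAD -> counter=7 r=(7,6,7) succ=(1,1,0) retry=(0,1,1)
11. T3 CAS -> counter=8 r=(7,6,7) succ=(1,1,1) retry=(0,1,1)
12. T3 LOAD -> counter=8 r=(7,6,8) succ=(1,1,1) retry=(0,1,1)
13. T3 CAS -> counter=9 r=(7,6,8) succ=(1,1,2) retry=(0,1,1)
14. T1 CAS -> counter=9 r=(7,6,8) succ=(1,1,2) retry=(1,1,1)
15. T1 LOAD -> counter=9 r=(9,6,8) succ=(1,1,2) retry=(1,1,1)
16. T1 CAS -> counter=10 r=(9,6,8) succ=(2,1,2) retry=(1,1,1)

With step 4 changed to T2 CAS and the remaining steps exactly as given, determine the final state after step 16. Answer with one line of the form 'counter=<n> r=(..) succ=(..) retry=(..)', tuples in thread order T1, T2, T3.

counter=11 r=(10,6,9) succ=(2,2,2) retry=(1,1,1)

(re-executing from step 4 with the substitution; state before step 4: counter=6 r=(0,6,0) succ=(0,1,0) retry=(0,0,0))
4. T2 CAS -> counter=7 r=(0,6,0) succ=(0,2,0) retry=(0,0,0)
5. T1 LOAD -> counter=7 r=(7,6,0) succ=(0,2,0) retry=(0,0,0)
6. T1 CAS -> counter=8 r=(7,6,0) succ=(1,2,0) retry=(0,0,0)
7. T2 CAS -> counter=8 r=(7,6,0) succ=(1,2,0) retry=(0,1,0)
8. T3 CAS -> counter=8 r=(7,6,0) succ=(1,2,0) retry=(0,1,1)
9. T1 LOAD -> counter=8 r=(8,6,0) succ=(1,2,0) retry=(0,1,1)
10. T3 LOAD -> counter=8 r=(8,6,8) succ=(1,2,0) retry=(0,1,1)
11. T3 CAS -> counter=9 r=(8,6,8) succ=(1,2,1) retry=(0,1,1)
12. T3 LOAD -> counter=9 r=(8,6,9) succ=(1,2,1) retry=(0,1,1)
13. T3 CAS -> counter=10 r=(8,6,9) succ=(1,2,2) retry=(0,1,1)
14. T1 CAS -> counter=10 r=(8,6,9) succ=(1,2,2) retry=(1,1,1)
15. T1 LOAD -> counter=10 r=(10,6,9) succ=(1,2,2) retry=(1,1,1)
16. T1 CAS -> counter=11 r=(10,6,9) succ=(2,2,2) retry=(1,1,1)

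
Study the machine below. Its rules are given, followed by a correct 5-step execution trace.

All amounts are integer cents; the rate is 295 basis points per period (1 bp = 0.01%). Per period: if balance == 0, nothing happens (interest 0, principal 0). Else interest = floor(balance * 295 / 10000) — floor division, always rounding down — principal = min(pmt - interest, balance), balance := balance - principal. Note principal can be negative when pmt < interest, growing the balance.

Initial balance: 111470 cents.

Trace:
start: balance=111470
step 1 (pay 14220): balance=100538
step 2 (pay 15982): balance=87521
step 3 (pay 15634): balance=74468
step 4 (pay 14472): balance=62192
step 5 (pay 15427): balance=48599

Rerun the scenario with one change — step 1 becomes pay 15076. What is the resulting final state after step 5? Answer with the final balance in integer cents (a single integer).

(re-executing from step 1 with the substitution; state before step 1: balance=111470)
step 1 (pay 15076): balance=99682
step 2 (pay 15982): balance=86640
step 3 (pay 15634): balance=73561
step 4 (pay 14472): balance=61259
step 5 (pay 15427): balance=47639

47639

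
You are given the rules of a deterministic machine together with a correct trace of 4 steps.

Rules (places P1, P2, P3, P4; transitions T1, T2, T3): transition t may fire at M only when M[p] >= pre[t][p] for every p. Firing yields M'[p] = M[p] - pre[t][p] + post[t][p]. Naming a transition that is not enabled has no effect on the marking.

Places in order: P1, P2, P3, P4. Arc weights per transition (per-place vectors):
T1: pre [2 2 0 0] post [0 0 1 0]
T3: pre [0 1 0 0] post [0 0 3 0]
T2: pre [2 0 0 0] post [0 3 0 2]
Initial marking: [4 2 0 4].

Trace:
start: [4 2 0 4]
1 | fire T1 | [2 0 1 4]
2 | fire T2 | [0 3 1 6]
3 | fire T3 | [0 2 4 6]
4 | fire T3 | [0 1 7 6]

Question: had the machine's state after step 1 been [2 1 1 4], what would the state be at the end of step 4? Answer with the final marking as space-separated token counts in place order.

0 2 7 6

state after step 1 := [2 1 1 4]
2 | fire T2 | [0 4 1 6]
3 | fire T3 | [0 3 4 6]
4 | fire T3 | [0 2 7 6]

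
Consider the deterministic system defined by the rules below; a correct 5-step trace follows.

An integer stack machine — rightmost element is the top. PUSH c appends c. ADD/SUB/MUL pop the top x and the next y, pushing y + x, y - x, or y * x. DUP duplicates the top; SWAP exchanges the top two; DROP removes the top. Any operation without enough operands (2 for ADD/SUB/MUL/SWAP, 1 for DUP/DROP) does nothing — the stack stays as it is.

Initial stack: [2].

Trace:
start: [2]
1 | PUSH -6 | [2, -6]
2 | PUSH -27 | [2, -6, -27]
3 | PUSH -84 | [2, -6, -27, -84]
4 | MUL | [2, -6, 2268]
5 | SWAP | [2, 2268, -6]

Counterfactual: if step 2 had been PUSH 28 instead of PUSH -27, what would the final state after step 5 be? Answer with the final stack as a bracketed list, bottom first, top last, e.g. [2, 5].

[2, -2352, -6]

(re-executing from step 2 with the substitution; state before step 2: [2, -6])
2 | PUSH 28 | [2, -6, 28]
3 | PUSH -84 | [2, -6, 28, -84]
4 | MUL | [2, -6, -2352]
5 | SWAP | [2, -2352, -6]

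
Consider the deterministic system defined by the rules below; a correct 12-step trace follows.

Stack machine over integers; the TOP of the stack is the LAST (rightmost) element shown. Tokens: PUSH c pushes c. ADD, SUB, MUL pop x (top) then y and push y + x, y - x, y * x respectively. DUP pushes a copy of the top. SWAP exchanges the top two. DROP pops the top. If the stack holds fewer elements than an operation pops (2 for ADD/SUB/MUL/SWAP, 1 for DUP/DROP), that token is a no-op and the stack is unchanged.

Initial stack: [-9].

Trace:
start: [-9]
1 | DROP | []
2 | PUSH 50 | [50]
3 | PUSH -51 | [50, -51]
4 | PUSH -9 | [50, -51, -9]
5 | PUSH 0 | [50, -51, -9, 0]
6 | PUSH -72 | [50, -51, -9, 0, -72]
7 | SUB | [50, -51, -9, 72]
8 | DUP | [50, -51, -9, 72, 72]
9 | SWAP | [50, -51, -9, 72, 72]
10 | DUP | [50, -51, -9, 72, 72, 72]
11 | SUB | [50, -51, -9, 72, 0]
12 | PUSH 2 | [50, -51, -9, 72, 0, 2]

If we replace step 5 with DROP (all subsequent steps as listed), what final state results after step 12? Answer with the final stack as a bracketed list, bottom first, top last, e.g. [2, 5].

[50, 21, 0, 2]

(re-executing from step 5 with the substitution; state before step 5: [50, -51, -9])
5 | DROP | [50, -51]
6 | PUSH -72 | [50, -51, -72]
7 | SUB | [50, 21]
8 | DUP | [50, 21, 21]
9 | SWAP | [50, 21, 21]
10 | DUP | [50, 21, 21, 21]
11 | SUB | [50, 21, 0]
12 | PUSH 2 | [50, 21, 0, 2]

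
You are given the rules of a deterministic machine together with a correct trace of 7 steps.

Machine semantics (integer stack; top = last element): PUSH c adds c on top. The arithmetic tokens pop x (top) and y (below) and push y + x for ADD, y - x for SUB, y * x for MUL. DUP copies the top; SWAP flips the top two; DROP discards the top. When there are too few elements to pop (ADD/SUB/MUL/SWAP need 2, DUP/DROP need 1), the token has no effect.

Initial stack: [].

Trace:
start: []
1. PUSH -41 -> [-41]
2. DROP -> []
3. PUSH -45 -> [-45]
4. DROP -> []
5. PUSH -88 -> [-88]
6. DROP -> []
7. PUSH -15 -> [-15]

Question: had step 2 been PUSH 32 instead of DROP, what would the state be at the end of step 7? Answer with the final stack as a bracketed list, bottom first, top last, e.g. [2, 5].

[-41, 32, -15]

(re-executing from step 2 with the substitution; state before step 2: [-41])
2. PUSH 32 -> [-41, 32]
3. PUSH -45 -> [-41, 32, -45]
4. DROP -> [-41, 32]
5. PUSH -88 -> [-41, 32, -88]
6. DROP -> [-41, 32]
7. PUSH -15 -> [-41, 32, -15]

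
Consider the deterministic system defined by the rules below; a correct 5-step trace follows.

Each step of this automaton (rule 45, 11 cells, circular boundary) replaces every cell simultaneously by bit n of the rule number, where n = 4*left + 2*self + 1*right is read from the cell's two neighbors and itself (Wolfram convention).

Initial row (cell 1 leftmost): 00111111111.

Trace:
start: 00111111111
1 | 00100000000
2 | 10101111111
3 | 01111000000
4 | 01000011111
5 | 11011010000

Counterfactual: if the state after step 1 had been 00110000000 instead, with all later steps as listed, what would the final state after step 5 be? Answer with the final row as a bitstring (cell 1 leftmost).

state after step 1 := 00110000000
2 | 10100111111
3 | 01100100000
4 | 01000101111
5 | 11010111000

11010111000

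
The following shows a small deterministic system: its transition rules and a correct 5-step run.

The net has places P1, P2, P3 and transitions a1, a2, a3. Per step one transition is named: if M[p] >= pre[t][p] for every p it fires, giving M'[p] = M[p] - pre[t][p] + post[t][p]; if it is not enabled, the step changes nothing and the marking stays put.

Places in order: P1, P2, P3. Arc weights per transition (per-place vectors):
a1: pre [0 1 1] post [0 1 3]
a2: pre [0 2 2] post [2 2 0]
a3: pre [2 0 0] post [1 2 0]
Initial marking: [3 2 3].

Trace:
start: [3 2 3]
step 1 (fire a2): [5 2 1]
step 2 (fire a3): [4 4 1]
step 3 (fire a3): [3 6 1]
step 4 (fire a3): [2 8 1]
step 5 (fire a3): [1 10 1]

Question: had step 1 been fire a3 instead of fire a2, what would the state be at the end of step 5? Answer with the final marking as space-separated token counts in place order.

(re-executing from step 1 with the substitution; state before step 1: [3 2 3])
step 1 (fire a3): [2 4 3]
step 2 (fire a3): [1 6 3]
step 3 (fire a3): [1 6 3]
step 4 (fire a3): [1 6 3]
step 5 (fire a3): [1 6 3]

1 6 3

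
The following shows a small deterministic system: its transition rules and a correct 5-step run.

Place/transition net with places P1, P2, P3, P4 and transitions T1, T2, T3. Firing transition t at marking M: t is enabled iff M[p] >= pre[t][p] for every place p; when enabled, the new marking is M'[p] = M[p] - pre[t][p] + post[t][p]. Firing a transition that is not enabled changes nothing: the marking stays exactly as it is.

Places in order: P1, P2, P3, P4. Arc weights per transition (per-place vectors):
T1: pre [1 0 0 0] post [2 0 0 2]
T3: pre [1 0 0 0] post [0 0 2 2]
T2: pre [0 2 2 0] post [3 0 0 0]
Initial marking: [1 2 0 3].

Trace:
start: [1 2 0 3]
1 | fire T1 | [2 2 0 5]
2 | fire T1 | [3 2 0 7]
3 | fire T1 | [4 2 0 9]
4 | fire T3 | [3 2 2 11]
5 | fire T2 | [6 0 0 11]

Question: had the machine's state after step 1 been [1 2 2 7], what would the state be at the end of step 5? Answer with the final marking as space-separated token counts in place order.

state after step 1 := [1 2 2 7]
2 | fire T1 | [2 2 2 9]
3 | fire T1 | [3 2 2 11]
4 | fire T3 | [2 2 4 13]
5 | fire T2 | [5 0 2 13]

5 0 2 13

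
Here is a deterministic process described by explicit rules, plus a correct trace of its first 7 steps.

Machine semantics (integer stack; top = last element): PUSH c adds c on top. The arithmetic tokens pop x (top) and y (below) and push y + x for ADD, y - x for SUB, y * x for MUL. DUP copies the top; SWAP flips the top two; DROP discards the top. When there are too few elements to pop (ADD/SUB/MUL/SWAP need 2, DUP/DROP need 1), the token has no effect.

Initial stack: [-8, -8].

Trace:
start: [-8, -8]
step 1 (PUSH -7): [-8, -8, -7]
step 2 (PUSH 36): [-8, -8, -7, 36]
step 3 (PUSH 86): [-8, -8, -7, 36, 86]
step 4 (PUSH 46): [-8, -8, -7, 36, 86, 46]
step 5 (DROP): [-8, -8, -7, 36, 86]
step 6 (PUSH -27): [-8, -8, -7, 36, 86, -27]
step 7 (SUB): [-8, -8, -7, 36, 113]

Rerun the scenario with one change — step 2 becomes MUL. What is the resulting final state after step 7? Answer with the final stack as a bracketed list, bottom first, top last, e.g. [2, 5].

[-8, 56, 113]

(re-executing from step 2 with the substitution; state before step 2: [-8, -8, -7])
step 2 (MUL): [-8, 56]
step 3 (PUSH 86): [-8, 56, 86]
step 4 (PUSH 46): [-8, 56, 86, 46]
step 5 (DROP): [-8, 56, 86]
step 6 (PUSH -27): [-8, 56, 86, -27]
step 7 (SUB): [-8, 56, 113]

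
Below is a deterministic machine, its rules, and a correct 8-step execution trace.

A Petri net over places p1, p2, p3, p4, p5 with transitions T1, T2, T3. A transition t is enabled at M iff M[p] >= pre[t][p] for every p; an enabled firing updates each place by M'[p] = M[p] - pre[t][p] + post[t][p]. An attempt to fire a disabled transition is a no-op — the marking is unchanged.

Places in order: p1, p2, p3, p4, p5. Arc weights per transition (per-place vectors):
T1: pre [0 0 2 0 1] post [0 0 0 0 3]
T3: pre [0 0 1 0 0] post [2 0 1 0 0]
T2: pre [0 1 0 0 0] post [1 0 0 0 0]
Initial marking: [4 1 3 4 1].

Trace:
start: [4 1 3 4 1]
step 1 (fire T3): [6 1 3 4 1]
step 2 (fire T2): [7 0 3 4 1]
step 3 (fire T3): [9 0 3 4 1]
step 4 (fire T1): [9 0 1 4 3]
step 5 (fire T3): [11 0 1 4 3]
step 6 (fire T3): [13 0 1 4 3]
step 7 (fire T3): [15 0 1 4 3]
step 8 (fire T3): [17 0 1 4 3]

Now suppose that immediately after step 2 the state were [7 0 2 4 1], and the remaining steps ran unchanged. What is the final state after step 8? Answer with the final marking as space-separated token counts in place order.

state after step 2 := [7 0 2 4 1]
step 3 (fire T3): [9 0 2 4 1]
step 4 (fire T1): [9 0 0 4 3]
step 5 (fire T3): [9 0 0 4 3]
step 6 (fire T3): [9 0 0 4 3]
step 7 (fire T3): [9 0 0 4 3]
step 8 (fire T3): [9 0 0 4 3]

9 0 0 4 3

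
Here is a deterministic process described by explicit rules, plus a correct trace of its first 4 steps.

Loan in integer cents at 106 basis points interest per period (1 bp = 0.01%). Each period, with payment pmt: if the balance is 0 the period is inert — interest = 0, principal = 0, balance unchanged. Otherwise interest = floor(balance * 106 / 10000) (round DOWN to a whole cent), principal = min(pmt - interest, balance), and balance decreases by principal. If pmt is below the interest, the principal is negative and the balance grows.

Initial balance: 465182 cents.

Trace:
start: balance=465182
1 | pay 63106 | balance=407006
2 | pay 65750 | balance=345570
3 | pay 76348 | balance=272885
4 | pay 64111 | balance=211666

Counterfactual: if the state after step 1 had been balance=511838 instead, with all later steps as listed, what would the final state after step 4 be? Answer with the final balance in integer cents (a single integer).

state after step 1 := balance=511838
2 | pay 65750 | balance=451513
3 | pay 76348 | balance=379951
4 | pay 64111 | balance=319867

319867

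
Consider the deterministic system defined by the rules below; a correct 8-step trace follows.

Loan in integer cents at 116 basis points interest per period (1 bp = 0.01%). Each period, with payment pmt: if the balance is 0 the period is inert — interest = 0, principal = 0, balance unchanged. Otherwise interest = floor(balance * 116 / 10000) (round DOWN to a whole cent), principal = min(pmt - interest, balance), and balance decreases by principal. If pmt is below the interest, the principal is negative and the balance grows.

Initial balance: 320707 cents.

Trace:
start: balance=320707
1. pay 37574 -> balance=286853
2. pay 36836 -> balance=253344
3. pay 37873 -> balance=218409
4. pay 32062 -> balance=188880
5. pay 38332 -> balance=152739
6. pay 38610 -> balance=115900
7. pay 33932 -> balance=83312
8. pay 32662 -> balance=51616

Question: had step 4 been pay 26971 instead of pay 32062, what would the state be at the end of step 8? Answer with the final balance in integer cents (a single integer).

56947

(re-executing from step 4 with the substitution; state before step 4: balance=218409)
4. pay 26971 -> balance=193971
5. pay 38332 -> balance=157889
6. pay 38610 -> balance=121110
7. pay 33932 -> balance=88582
8. pay 32662 -> balance=56947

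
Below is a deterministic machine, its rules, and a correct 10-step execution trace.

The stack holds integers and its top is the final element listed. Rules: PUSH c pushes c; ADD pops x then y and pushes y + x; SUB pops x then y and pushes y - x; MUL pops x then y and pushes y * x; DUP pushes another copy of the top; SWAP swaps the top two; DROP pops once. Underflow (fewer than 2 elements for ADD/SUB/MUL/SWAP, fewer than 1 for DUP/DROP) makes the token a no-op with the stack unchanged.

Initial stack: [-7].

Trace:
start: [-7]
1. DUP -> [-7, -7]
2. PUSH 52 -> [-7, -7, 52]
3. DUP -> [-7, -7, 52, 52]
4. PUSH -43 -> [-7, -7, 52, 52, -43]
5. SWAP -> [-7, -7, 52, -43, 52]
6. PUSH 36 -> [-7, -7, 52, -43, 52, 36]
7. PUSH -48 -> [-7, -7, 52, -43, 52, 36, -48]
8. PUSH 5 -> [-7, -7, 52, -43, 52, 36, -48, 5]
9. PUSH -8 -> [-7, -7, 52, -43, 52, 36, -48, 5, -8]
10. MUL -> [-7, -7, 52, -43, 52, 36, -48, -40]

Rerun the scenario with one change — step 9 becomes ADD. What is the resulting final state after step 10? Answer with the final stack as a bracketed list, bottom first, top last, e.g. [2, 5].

(re-executing from step 9 with the substitution; state before step 9: [-7, -7, 52, -43, 52, 36, -48, 5])
9. ADD -> [-7, -7, 52, -43, 52, 36, -43]
10. MUL -> [-7, -7, 52, -43, 52, -1548]

[-7, -7, 52, -43, 52, -1548]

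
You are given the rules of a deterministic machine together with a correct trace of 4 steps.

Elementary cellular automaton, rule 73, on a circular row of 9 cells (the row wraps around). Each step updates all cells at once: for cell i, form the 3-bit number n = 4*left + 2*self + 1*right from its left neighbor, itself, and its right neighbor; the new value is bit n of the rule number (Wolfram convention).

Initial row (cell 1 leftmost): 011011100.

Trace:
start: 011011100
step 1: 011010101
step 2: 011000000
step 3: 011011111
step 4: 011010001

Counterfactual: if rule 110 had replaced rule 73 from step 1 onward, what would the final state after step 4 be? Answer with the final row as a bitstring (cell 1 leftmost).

(re-executing steps 1..4 under rule 110; state before step 1: 011011100)
step 1: 111110100
step 2: 100011101
step 3: 100110111
step 4: 101111100

101111100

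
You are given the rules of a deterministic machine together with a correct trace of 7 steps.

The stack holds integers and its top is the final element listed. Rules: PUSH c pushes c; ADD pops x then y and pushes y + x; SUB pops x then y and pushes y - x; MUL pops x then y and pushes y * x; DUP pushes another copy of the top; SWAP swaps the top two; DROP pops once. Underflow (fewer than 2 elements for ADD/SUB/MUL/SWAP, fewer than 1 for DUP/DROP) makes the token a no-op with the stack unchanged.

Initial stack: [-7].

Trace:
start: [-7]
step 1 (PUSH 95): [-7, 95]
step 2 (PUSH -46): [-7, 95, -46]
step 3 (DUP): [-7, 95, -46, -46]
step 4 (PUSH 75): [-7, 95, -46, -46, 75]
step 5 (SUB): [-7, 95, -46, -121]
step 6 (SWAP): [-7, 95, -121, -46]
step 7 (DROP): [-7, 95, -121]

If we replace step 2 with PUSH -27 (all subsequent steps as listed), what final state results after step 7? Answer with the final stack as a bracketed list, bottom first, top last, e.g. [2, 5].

[-7, 95, -102]

(re-executing from step 2 with the substitution; state before step 2: [-7, 95])
step 2 (PUSH -27): [-7, 95, -27]
step 3 (DUP): [-7, 95, -27, -27]
step 4 (PUSH 75): [-7, 95, -27, -27, 75]
step 5 (SUB): [-7, 95, -27, -102]
step 6 (SWAP): [-7, 95, -102, -27]
step 7 (DROP): [-7, 95, -102]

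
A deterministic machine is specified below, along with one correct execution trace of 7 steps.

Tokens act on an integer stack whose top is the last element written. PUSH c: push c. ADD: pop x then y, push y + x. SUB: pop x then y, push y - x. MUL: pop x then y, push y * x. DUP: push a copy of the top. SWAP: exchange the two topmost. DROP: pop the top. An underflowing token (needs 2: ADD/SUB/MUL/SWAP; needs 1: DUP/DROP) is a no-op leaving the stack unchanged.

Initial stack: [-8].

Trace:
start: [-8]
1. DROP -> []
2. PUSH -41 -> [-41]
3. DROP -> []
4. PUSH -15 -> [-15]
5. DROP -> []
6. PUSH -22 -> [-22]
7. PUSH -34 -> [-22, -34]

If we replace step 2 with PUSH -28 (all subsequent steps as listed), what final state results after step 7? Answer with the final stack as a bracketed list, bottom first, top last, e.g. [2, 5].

(re-executing from step 2 with the substitution; state before step 2: [])
2. PUSH -28 -> [-28]
3. DROP -> []
4. PUSH -15 -> [-15]
5. DROP -> []
6. PUSH -22 -> [-22]
7. PUSH -34 -> [-22, -34]

[-22, -34]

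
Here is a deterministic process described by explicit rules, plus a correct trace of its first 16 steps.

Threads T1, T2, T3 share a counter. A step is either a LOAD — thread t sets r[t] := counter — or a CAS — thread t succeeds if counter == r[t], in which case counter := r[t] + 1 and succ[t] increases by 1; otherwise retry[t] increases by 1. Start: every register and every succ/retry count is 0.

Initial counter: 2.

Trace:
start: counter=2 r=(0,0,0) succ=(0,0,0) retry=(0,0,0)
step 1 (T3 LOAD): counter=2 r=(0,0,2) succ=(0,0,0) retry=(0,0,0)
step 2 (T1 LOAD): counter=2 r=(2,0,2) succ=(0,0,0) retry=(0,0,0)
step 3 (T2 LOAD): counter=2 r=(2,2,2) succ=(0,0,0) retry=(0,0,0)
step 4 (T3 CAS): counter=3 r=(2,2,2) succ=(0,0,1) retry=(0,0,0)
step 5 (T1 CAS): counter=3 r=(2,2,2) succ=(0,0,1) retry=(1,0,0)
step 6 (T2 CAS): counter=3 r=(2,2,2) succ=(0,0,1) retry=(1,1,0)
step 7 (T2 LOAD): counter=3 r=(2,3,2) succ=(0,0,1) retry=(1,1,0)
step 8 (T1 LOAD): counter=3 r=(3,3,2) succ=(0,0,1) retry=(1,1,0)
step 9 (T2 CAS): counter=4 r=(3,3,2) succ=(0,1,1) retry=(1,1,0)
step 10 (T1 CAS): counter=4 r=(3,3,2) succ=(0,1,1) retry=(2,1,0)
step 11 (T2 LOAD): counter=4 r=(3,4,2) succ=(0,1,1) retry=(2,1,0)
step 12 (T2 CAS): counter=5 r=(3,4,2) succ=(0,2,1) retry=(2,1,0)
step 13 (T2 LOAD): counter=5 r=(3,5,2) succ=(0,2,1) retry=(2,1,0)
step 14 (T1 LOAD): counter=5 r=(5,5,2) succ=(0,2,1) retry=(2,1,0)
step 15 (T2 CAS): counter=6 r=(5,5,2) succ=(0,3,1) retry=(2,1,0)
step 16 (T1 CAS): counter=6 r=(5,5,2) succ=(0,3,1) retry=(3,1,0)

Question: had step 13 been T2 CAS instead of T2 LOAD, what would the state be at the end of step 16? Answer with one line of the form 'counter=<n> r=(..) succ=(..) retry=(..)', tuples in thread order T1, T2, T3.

counter=6 r=(5,4,2) succ=(1,2,1) retry=(2,3,0)

(re-executing from step 13 with the substitution; state before step 13: counter=5 r=(3,4,2) succ=(0,2,1) retry=(2,1,0))
step 13 (T2 CAS): counter=5 r=(3,4,2) succ=(0,2,1) retry=(2,2,0)
step 14 (T1 LOAD): counter=5 r=(5,4,2) succ=(0,2,1) retry=(2,2,0)
step 15 (T2 CAS): counter=5 r=(5,4,2) succ=(0,2,1) retry=(2,3,0)
step 16 (T1 CAS): counter=6 r=(5,4,2) succ=(1,2,1) retry=(2,3,0)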